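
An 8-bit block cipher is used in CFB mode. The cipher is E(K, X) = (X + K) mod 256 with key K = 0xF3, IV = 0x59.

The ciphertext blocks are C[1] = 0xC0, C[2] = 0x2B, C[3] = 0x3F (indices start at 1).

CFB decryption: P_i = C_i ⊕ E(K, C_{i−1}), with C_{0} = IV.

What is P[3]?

P[3] = 0x21

P[3]: E(K, 0x2B) = 0x1E; 0x3F ⊕ 0x1E = 0x21.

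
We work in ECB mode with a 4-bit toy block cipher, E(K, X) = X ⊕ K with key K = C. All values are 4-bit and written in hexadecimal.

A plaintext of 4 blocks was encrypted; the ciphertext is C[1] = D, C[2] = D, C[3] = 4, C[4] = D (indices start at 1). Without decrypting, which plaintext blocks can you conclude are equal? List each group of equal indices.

ECB encrypts each block independently with the same key, so equal ciphertext blocks imply equal plaintext blocks.
C[1] = C[2] = C[4] = D, so P[1] = P[2] = P[4].

P[1] = P[2] = P[4]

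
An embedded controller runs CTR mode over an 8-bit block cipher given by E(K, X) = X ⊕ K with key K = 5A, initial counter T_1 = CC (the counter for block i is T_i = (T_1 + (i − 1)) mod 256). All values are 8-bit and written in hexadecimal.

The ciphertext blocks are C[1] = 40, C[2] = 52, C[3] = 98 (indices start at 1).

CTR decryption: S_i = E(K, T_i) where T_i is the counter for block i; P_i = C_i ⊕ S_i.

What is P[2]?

P[2]: T = CD, S = E(K, T) = 97; 52 ⊕ 97 = C5.

P[2] = C5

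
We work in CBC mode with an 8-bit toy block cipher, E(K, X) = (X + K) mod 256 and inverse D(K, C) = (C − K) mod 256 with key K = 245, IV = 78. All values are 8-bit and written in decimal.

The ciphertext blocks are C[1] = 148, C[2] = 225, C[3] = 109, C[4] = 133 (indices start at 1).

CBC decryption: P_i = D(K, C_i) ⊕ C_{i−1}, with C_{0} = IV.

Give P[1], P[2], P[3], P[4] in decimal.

P[1]: D(K, 148) = 159; 159 ⊕ 78 = 209.
P[2]: D(K, 225) = 236; 236 ⊕ 148 = 120.
P[3]: D(K, 109) = 120; 120 ⊕ 225 = 153.
P[4]: D(K, 133) = 144; 144 ⊕ 109 = 253.

P[1] = 209, P[2] = 120, P[3] = 153, P[4] = 253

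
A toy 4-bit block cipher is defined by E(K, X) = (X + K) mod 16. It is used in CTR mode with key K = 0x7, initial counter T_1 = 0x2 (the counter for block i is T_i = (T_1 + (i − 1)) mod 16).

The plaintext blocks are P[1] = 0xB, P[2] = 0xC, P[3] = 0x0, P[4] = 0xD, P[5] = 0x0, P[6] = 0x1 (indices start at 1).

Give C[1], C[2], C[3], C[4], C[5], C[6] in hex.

CTR encryption: S_i = E(K, T_i) where T_i is the counter for block i; C_i = P_i ⊕ S_i.
C[1]: T = 0x2, S = E(K, T) = 0x9; 0xB ⊕ 0x9 = 0x2.
C[2]: T = 0x3, S = E(K, T) = 0xA; 0xC ⊕ 0xA = 0x6.
C[3]: T = 0x4, S = E(K, T) = 0xB; 0x0 ⊕ 0xB = 0xB.
C[4]: T = 0x5, S = E(K, T) = 0xC; 0xD ⊕ 0xC = 0x1.
C[5]: T = 0x6, S = E(K, T) = 0xD; 0x0 ⊕ 0xD = 0xD.
C[6]: T = 0x7, S = E(K, T) = 0xE; 0x1 ⊕ 0xE = 0xF.

C[1] = 0x2, C[2] = 0x6, C[3] = 0xB, C[4] = 0x1, C[5] = 0xD, C[6] = 0xF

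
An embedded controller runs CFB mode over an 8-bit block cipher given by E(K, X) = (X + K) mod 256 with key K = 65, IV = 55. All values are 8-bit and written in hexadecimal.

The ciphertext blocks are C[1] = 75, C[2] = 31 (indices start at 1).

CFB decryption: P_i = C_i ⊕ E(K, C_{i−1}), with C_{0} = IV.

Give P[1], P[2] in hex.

P[1] = CF, P[2] = EB

P[1]: E(K, 55) = BA; 75 ⊕ BA = CF.
P[2]: E(K, 75) = DA; 31 ⊕ DA = EB.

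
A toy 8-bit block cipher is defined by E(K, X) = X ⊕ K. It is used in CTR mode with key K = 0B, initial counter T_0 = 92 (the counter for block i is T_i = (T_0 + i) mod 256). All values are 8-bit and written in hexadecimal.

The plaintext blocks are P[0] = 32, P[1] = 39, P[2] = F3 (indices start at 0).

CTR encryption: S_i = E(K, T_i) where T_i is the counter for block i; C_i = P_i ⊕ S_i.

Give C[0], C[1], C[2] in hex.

C[0] = AB, C[1] = A1, C[2] = 6C

C[0]: T = 92, S = E(K, T) = 99; 32 ⊕ 99 = AB.
C[1]: T = 93, S = E(K, T) = 98; 39 ⊕ 98 = A1.
C[2]: T = 94, S = E(K, T) = 9F; F3 ⊕ 9F = 6C.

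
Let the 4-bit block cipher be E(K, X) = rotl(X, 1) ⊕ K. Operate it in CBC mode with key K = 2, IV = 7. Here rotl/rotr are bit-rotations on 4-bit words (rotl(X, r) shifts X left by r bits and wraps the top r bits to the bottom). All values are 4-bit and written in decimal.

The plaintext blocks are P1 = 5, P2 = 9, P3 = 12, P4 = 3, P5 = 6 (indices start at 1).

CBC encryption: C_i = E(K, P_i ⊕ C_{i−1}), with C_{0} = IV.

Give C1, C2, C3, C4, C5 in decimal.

C1 = 6, C2 = 13, C3 = 0, C4 = 4, C5 = 6

C1: P1 ⊕ 7 = 2; E(K, 2) = 6.
C2: P2 ⊕ 6 = 15; E(K, 15) = 13.
C3: P3 ⊕ 13 = 1; E(K, 1) = 0.
C4: P4 ⊕ 0 = 3; E(K, 3) = 4.
C5: P5 ⊕ 4 = 2; E(K, 2) = 6.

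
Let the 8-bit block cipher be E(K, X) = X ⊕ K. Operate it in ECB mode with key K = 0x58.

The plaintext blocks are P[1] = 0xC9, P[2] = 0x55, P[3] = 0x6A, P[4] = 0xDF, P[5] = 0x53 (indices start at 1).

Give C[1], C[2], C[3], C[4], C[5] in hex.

C[1] = 0x91, C[2] = 0x0D, C[3] = 0x32, C[4] = 0x87, C[5] = 0x0B

ECB encryption: C_i = E(K, P_i).
C[1]: E(K, 0xC9) = 0x91.
C[2]: E(K, 0x55) = 0x0D.
C[3]: E(K, 0x6A) = 0x32.
C[4]: E(K, 0xDF) = 0x87.
C[5]: E(K, 0x53) = 0x0B.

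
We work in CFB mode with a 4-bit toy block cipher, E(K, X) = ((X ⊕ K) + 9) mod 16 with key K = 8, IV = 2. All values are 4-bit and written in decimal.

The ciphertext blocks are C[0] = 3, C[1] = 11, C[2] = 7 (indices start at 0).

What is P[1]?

CFB decryption: P_i = C_i ⊕ E(K, C_{i−1}), with C_{−1} = IV.
P[1]: E(K, 3) = 4; 11 ⊕ 4 = 15.

P[1] = 15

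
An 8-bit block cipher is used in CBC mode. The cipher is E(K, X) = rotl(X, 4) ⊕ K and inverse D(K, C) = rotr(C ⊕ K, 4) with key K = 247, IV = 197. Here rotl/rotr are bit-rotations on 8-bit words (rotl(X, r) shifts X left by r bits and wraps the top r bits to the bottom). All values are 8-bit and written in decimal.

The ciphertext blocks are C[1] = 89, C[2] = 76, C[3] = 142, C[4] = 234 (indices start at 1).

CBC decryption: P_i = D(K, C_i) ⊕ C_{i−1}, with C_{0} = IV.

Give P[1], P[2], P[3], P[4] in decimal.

P[1] = 47, P[2] = 226, P[3] = 219, P[4] = 95

P[1]: D(K, 89) = 234; 234 ⊕ 197 = 47.
P[2]: D(K, 76) = 187; 187 ⊕ 89 = 226.
P[3]: D(K, 142) = 151; 151 ⊕ 76 = 219.
P[4]: D(K, 234) = 209; 209 ⊕ 142 = 95.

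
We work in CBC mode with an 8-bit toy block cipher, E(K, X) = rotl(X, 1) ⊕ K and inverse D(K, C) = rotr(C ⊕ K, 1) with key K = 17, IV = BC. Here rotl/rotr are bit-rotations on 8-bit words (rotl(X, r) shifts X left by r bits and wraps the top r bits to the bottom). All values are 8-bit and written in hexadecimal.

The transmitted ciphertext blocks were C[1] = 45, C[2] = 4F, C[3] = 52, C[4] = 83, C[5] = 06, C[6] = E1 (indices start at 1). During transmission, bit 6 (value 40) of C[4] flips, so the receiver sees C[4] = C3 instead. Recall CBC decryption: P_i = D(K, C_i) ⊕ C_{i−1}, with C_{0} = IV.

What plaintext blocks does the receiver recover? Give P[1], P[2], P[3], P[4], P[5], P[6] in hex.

P[1] = 95, P[2] = 69, P[3] = ED, P[4] = 38, P[5] = 4B, P[6] = 7D

Only C[4] changed, to C3. In CBC, a change in C_i garbles P_i and flips the same bit in P_{i+1}. Decrypting the received ciphertext:
P[1]: D(K, 45) = 29; 29 ⊕ BC = 95.
P[2]: D(K, 4F) = 2C; 2C ⊕ 45 = 69.
P[3]: D(K, 52) = A2; A2 ⊕ 4F = ED.
P[4]: D(K, C3) = 6A; 6A ⊕ 52 = 38.
P[5]: D(K, 06) = 88; 88 ⊕ C3 = 4B.
P[6]: D(K, E1) = 7B; 7B ⊕ 06 = 7D.
Blocks that differ from the original plaintext: P[4], P[5].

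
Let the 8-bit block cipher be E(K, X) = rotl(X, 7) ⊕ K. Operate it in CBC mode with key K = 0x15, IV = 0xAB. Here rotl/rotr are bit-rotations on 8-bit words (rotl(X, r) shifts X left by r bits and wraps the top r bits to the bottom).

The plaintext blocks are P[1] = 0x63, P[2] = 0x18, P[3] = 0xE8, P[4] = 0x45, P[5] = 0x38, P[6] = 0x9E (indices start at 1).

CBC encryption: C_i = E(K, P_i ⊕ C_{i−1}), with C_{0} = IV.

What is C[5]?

C[1]: P[1] ⊕ 0xAB = 0xC8; E(K, 0xC8) = 0x71.
C[2]: P[2] ⊕ 0x71 = 0x69; E(K, 0x69) = 0xA1.
C[3]: P[3] ⊕ 0xA1 = 0x49; E(K, 0x49) = 0xB1.
C[4]: P[4] ⊕ 0xB1 = 0xF4; E(K, 0xF4) = 0x6F.
C[5]: P[5] ⊕ 0x6F = 0x57; E(K, 0x57) = 0xBE.

C[5] = 0xBE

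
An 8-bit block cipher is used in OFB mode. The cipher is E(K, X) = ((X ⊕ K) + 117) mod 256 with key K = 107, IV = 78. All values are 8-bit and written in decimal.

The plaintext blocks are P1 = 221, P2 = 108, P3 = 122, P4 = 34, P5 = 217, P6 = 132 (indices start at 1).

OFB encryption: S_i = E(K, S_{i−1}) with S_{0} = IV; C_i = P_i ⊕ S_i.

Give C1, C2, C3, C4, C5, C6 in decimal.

C1 = 71, C2 = 10, C3 = 248, C4 = 124, C5 = 115, C6 = 178

C1: S = E(K, 78) = 154; 221 ⊕ 154 = 71.
C2: S = E(K, 154) = 102; 108 ⊕ 102 = 10.
C3: S = E(K, 102) = 130; 122 ⊕ 130 = 248.
C4: S = E(K, 130) = 94; 34 ⊕ 94 = 124.
C5: S = E(K, 94) = 170; 217 ⊕ 170 = 115.
C6: S = E(K, 170) = 54; 132 ⊕ 54 = 178.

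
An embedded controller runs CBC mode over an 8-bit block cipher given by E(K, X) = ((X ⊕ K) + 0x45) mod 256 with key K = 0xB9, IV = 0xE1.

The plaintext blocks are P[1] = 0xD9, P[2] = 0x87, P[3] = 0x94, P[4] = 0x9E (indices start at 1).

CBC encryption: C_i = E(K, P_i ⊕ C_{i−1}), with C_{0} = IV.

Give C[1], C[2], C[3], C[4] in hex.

C[1] = 0xC6, C[2] = 0x3D, C[3] = 0x55, C[4] = 0xB7

C[1]: P[1] ⊕ 0xE1 = 0x38; E(K, 0x38) = 0xC6.
C[2]: P[2] ⊕ 0xC6 = 0x41; E(K, 0x41) = 0x3D.
C[3]: P[3] ⊕ 0x3D = 0xA9; E(K, 0xA9) = 0x55.
C[4]: P[4] ⊕ 0x55 = 0xCB; E(K, 0xCB) = 0xB7.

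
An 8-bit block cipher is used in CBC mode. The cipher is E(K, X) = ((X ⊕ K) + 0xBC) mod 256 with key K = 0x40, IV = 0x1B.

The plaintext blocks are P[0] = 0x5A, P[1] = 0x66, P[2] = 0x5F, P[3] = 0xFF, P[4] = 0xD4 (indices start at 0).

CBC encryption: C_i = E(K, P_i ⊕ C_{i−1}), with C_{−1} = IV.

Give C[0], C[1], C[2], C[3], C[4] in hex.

C[0] = 0xBD, C[1] = 0x57, C[2] = 0x04, C[3] = 0x77, C[4] = 0x9F

C[0]: P[0] ⊕ 0x1B = 0x41; E(K, 0x41) = 0xBD.
C[1]: P[1] ⊕ 0xBD = 0xDB; E(K, 0xDB) = 0x57.
C[2]: P[2] ⊕ 0x57 = 0x08; E(K, 0x08) = 0x04.
C[3]: P[3] ⊕ 0x04 = 0xFB; E(K, 0xFB) = 0x77.
C[4]: P[4] ⊕ 0x77 = 0xA3; E(K, 0xA3) = 0x9F.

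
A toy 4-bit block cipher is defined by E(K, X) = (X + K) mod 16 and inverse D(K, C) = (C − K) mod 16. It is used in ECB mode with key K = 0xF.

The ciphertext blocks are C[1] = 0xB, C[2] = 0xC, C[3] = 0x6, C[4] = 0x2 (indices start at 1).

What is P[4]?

ECB decryption: P_i = D(K, C_i).
P[4]: D(K, 0x2) = 0x3.

P[4] = 0x3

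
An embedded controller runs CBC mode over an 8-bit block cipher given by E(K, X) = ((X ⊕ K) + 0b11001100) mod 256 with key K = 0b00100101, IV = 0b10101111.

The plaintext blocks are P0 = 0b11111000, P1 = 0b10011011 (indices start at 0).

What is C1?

C1 = 0b01001100

CBC encryption: C_i = E(K, P_i ⊕ C_{i−1}), with C_{−1} = IV.
C0: P0 ⊕ 0b10101111 = 0b01010111; E(K, 0b01010111) = 0b00111110.
C1: P1 ⊕ 0b00111110 = 0b10100101; E(K, 0b10100101) = 0b01001100.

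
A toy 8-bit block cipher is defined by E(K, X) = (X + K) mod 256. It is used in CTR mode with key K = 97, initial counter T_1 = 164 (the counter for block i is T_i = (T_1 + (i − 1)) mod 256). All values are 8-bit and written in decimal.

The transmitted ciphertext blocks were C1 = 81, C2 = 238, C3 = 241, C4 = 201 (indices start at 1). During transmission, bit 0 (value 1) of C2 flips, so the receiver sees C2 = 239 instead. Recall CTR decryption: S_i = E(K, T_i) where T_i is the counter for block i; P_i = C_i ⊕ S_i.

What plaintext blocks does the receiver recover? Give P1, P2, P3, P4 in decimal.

P1 = 84, P2 = 233, P3 = 246, P4 = 193

Only C2 changed, to 239. In CTR, a change in C_i flips the same bit in P_i only; the keystream is unaffected. Decrypting the received ciphertext:
P1: T = 164, S = E(K, T) = 5; 81 ⊕ 5 = 84.
P2: T = 165, S = E(K, T) = 6; 239 ⊕ 6 = 233.
P3: T = 166, S = E(K, T) = 7; 241 ⊕ 7 = 246.
P4: T = 167, S = E(K, T) = 8; 201 ⊕ 8 = 193.
Blocks that differ from the original plaintext: P2.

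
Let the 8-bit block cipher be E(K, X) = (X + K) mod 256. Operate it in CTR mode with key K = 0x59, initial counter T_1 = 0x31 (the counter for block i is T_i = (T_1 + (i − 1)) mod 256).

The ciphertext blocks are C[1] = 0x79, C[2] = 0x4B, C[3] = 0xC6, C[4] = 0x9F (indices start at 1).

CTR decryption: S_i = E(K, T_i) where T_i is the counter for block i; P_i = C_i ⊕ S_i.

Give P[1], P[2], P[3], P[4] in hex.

P[1]: T = 0x31, S = E(K, T) = 0x8A; 0x79 ⊕ 0x8A = 0xF3.
P[2]: T = 0x32, S = E(K, T) = 0x8B; 0x4B ⊕ 0x8B = 0xC0.
P[3]: T = 0x33, S = E(K, T) = 0x8C; 0xC6 ⊕ 0x8C = 0x4A.
P[4]: T = 0x34, S = E(K, T) = 0x8D; 0x9F ⊕ 0x8D = 0x12.

P[1] = 0xF3, P[2] = 0xC0, P[3] = 0x4A, P[4] = 0x12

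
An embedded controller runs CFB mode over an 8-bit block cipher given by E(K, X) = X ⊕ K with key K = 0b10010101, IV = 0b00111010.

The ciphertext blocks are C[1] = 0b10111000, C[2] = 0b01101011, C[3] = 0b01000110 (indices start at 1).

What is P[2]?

CFB decryption: P_i = C_i ⊕ E(K, C_{i−1}), with C_{0} = IV.
P[2]: E(K, 0b10111000) = 0b00101101; 0b01101011 ⊕ 0b00101101 = 0b01000110.

P[2] = 0b01000110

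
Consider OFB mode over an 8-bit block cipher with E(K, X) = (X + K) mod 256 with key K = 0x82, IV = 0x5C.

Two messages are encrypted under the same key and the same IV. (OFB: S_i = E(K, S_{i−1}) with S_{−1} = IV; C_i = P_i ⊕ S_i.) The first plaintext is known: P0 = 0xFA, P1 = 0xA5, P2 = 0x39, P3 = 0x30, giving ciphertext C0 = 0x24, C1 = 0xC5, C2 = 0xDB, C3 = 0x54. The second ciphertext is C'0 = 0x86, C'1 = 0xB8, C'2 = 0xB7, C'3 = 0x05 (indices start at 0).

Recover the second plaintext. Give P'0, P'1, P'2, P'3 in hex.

In OFB with a reused IV, both messages share the same keystream S_i, so C_i ⊕ C'_i = P_i ⊕ P'_i and thus P'_i = P_i ⊕ C_i ⊕ C'_i.
P'0: 0xFA ⊕ 0x24 ⊕ 0x86 = 0x58.
P'1: 0xA5 ⊕ 0xC5 ⊕ 0xB8 = 0xD8.
P'2: 0x39 ⊕ 0xDB ⊕ 0xB7 = 0x55.
P'3: 0x30 ⊕ 0x54 ⊕ 0x05 = 0x61.

P'0 = 0x58, P'1 = 0xD8, P'2 = 0x55, P'3 = 0x61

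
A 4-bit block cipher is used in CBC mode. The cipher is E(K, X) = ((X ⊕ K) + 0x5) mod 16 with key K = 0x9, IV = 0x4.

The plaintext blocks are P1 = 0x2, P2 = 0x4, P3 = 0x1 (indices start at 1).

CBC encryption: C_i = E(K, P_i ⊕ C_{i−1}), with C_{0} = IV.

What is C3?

C1: P1 ⊕ 0x4 = 0x6; E(K, 0x6) = 0x4.
C2: P2 ⊕ 0x4 = 0x0; E(K, 0x0) = 0xE.
C3: P3 ⊕ 0xE = 0xF; E(K, 0xF) = 0xB.

C3 = 0xB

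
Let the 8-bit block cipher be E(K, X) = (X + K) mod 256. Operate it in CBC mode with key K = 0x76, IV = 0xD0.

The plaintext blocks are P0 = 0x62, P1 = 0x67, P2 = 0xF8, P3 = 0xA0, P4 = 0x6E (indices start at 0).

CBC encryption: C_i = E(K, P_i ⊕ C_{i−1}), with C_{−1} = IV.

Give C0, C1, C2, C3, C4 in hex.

C0: P0 ⊕ 0xD0 = 0xB2; E(K, 0xB2) = 0x28.
C1: P1 ⊕ 0x28 = 0x4F; E(K, 0x4F) = 0xC5.
C2: P2 ⊕ 0xC5 = 0x3D; E(K, 0x3D) = 0xB3.
C3: P3 ⊕ 0xB3 = 0x13; E(K, 0x13) = 0x89.
C4: P4 ⊕ 0x89 = 0xE7; E(K, 0xE7) = 0x5D.

C0 = 0x28, C1 = 0xC5, C2 = 0xB3, C3 = 0x89, C4 = 0x5D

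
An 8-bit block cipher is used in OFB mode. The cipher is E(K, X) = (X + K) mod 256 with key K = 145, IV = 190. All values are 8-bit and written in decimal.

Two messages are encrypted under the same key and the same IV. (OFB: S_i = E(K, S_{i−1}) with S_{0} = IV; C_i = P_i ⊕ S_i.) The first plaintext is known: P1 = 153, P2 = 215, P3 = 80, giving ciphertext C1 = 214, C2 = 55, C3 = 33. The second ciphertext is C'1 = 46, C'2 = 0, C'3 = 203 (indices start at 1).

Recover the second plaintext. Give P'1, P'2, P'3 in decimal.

P'1 = 97, P'2 = 224, P'3 = 186

In OFB with a reused IV, both messages share the same keystream S_i, so C_i ⊕ C'_i = P_i ⊕ P'_i and thus P'_i = P_i ⊕ C_i ⊕ C'_i.
P'1: 153 ⊕ 214 ⊕ 46 = 97.
P'2: 215 ⊕ 55 ⊕ 0 = 224.
P'3: 80 ⊕ 33 ⊕ 203 = 186.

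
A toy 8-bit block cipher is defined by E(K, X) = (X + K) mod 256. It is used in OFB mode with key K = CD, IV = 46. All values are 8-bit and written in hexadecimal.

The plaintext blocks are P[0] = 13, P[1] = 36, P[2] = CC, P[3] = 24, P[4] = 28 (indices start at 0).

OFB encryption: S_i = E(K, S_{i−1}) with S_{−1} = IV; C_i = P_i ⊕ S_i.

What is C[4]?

C[4] = 6F

C[0]: S = E(K, 46) = 13; 13 ⊕ 13 = 00.
C[1]: S = E(K, 13) = E0; 36 ⊕ E0 = D6.
C[2]: S = E(K, E0) = AD; CC ⊕ AD = 61.
C[3]: S = E(K, AD) = 7A; 24 ⊕ 7A = 5E.
C[4]: S = E(K, 7A) = 47; 28 ⊕ 47 = 6F.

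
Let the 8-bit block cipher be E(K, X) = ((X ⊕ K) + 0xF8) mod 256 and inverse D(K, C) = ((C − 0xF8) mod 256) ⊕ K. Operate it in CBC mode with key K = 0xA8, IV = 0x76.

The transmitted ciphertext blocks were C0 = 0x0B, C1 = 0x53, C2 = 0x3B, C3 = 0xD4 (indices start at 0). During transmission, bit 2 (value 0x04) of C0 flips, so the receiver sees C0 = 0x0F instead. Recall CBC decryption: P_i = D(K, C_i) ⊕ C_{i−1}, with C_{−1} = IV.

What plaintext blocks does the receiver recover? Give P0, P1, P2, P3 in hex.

Only C0 changed, to 0x0F. In CBC, a change in C_i garbles P_i and flips the same bit in P_{i+1}. Decrypting the received ciphertext:
P0: D(K, 0x0F) = 0xBF; 0xBF ⊕ 0x76 = 0xC9.
P1: D(K, 0x53) = 0xF3; 0xF3 ⊕ 0x0F = 0xFC.
P2: D(K, 0x3B) = 0xEB; 0xEB ⊕ 0x53 = 0xB8.
P3: D(K, 0xD4) = 0x74; 0x74 ⊕ 0x3B = 0x4F.
Blocks that differ from the original plaintext: P0, P1.

P0 = 0xC9, P1 = 0xFC, P2 = 0xB8, P3 = 0x4F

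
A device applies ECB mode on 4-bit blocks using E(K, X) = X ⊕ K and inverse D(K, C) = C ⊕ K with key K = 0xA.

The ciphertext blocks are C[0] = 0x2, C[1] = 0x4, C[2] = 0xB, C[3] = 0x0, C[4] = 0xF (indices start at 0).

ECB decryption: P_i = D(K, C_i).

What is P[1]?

P[1]: D(K, 0x4) = 0xE.

P[1] = 0xE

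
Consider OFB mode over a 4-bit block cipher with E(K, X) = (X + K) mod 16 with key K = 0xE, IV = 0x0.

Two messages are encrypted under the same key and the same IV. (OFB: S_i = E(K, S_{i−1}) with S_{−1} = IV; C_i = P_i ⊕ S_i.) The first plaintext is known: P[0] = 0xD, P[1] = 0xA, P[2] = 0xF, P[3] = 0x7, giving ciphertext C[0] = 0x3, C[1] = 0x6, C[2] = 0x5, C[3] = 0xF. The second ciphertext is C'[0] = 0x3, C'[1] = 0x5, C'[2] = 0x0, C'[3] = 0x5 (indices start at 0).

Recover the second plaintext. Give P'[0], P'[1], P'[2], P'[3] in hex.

In OFB with a reused IV, both messages share the same keystream S_i, so C_i ⊕ C'_i = P_i ⊕ P'_i and thus P'_i = P_i ⊕ C_i ⊕ C'_i.
P'[0]: 0xD ⊕ 0x3 ⊕ 0x3 = 0xD.
P'[1]: 0xA ⊕ 0x6 ⊕ 0x5 = 0x9.
P'[2]: 0xF ⊕ 0x5 ⊕ 0x0 = 0xA.
P'[3]: 0x7 ⊕ 0xF ⊕ 0x5 = 0xD.

P'[0] = 0xD, P'[1] = 0x9, P'[2] = 0xA, P'[3] = 0xD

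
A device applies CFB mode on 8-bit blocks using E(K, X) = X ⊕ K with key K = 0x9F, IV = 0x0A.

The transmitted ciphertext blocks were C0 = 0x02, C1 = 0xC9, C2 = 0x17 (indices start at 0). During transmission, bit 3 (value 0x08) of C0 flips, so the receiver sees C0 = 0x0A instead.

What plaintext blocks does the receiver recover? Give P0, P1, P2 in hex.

P0 = 0x9F, P1 = 0x5C, P2 = 0x41

CFB decryption: P_i = C_i ⊕ E(K, C_{i−1}), with C_{−1} = IV.
Only C0 changed, to 0x0A. In CFB, a change in C_i flips the same bit in P_i and garbles P_{i+1}. Decrypting the received ciphertext:
P0: E(K, 0x0A) = 0x95; 0x0A ⊕ 0x95 = 0x9F.
P1: E(K, 0x0A) = 0x95; 0xC9 ⊕ 0x95 = 0x5C.
P2: E(K, 0xC9) = 0x56; 0x17 ⊕ 0x56 = 0x41.
Blocks that differ from the original plaintext: P0, P1.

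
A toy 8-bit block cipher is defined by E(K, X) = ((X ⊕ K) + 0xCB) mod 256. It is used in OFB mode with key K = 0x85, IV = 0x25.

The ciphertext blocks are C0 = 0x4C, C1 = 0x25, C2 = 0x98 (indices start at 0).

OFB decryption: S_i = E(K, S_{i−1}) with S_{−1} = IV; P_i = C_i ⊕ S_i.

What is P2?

P0: S = E(K, 0x25) = 0x6B; 0x4C ⊕ 0x6B = 0x27.
P1: S = E(K, 0x6B) = 0xB9; 0x25 ⊕ 0xB9 = 0x9C.
P2: S = E(K, 0xB9) = 0x07; 0x98 ⊕ 0x07 = 0x9F.

P2 = 0x9F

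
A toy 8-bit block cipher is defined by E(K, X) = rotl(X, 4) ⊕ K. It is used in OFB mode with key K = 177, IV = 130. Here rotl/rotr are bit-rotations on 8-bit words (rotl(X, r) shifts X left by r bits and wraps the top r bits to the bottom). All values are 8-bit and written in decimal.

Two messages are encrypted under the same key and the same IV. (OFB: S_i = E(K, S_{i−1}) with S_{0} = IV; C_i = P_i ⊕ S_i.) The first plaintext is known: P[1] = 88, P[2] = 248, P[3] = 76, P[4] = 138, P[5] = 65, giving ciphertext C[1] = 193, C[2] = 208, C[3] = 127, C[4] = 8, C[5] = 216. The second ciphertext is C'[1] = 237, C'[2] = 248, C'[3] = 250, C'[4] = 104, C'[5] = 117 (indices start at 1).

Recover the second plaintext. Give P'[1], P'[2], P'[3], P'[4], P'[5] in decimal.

P'[1] = 116, P'[2] = 208, P'[3] = 201, P'[4] = 234, P'[5] = 236

In OFB with a reused IV, both messages share the same keystream S_i, so C_i ⊕ C'_i = P_i ⊕ P'_i and thus P'_i = P_i ⊕ C_i ⊕ C'_i.
P'[1]: 88 ⊕ 193 ⊕ 237 = 116.
P'[2]: 248 ⊕ 208 ⊕ 248 = 208.
P'[3]: 76 ⊕ 127 ⊕ 250 = 201.
P'[4]: 138 ⊕ 8 ⊕ 104 = 234.
P'[5]: 65 ⊕ 216 ⊕ 117 = 236.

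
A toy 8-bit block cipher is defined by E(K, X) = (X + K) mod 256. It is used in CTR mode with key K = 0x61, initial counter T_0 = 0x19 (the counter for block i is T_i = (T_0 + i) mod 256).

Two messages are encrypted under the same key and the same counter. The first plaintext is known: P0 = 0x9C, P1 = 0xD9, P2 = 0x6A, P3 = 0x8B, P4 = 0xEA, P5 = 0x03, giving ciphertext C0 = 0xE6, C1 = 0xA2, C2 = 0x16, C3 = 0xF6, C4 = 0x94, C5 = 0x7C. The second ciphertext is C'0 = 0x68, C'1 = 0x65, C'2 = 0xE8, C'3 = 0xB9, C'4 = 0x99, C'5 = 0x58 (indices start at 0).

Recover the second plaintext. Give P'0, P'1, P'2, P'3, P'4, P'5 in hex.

P'0 = 0x12, P'1 = 0x1E, P'2 = 0x94, P'3 = 0xC4, P'4 = 0xE7, P'5 = 0x27

In CTR with a reused counter, both messages share the same keystream S_i, so C_i ⊕ C'_i = P_i ⊕ P'_i and thus P'_i = P_i ⊕ C_i ⊕ C'_i.
P'0: 0x9C ⊕ 0xE6 ⊕ 0x68 = 0x12.
P'1: 0xD9 ⊕ 0xA2 ⊕ 0x65 = 0x1E.
P'2: 0x6A ⊕ 0x16 ⊕ 0xE8 = 0x94.
P'3: 0x8B ⊕ 0xF6 ⊕ 0xB9 = 0xC4.
P'4: 0xEA ⊕ 0x94 ⊕ 0x99 = 0xE7.
P'5: 0x03 ⊕ 0x7C ⊕ 0x58 = 0x27.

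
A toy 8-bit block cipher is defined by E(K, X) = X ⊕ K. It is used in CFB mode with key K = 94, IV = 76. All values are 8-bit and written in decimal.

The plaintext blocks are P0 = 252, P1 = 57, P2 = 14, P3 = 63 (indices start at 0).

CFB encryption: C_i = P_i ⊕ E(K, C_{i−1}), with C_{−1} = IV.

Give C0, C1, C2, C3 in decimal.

C0: E(K, 76) = 18; 252 ⊕ 18 = 238.
C1: E(K, 238) = 176; 57 ⊕ 176 = 137.
C2: E(K, 137) = 215; 14 ⊕ 215 = 217.
C3: E(K, 217) = 135; 63 ⊕ 135 = 184.

C0 = 238, C1 = 137, C2 = 217, C3 = 184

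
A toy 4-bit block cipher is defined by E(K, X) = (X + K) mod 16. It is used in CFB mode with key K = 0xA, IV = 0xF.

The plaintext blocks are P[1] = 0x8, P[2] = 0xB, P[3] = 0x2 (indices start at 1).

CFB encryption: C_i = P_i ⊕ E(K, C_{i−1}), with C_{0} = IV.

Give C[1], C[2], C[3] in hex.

C[1] = 0x1, C[2] = 0x0, C[3] = 0x8

C[1]: E(K, 0xF) = 0x9; 0x8 ⊕ 0x9 = 0x1.
C[2]: E(K, 0x1) = 0xB; 0xB ⊕ 0xB = 0x0.
C[3]: E(K, 0x0) = 0xA; 0x2 ⊕ 0xA = 0x8.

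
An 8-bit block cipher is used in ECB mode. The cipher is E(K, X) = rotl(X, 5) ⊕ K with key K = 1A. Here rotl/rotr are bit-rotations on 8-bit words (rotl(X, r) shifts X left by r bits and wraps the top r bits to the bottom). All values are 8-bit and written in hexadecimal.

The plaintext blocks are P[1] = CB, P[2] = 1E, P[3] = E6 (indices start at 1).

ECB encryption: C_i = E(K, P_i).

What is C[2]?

C[2]: E(K, 1E) = D9.

C[2] = D9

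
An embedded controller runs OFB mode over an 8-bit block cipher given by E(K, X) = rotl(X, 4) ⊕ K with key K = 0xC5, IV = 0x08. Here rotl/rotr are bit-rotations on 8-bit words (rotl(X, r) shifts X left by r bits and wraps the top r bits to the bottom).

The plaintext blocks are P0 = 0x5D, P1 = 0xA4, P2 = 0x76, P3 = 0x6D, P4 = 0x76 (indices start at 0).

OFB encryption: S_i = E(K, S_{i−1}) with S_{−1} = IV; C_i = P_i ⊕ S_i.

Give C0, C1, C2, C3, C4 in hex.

C0: S = E(K, 0x08) = 0x45; 0x5D ⊕ 0x45 = 0x18.
C1: S = E(K, 0x45) = 0x91; 0xA4 ⊕ 0x91 = 0x35.
C2: S = E(K, 0x91) = 0xDC; 0x76 ⊕ 0xDC = 0xAA.
C3: S = E(K, 0xDC) = 0x08; 0x6D ⊕ 0x08 = 0x65.
C4: S = E(K, 0x08) = 0x45; 0x76 ⊕ 0x45 = 0x33.

C0 = 0x18, C1 = 0x35, C2 = 0xAA, C3 = 0x65, C4 = 0x33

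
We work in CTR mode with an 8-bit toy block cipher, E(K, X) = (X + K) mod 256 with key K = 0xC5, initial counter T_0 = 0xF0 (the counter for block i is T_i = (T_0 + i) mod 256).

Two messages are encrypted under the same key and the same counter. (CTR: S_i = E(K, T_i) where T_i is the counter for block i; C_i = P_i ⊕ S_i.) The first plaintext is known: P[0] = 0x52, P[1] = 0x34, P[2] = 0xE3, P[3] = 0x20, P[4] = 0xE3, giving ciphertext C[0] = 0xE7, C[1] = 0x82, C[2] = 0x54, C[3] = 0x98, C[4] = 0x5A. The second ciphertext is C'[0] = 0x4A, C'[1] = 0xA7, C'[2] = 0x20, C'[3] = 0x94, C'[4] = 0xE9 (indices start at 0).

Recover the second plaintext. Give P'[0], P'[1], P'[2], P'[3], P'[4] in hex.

In CTR with a reused counter, both messages share the same keystream S_i, so C_i ⊕ C'_i = P_i ⊕ P'_i and thus P'_i = P_i ⊕ C_i ⊕ C'_i.
P'[0]: 0x52 ⊕ 0xE7 ⊕ 0x4A = 0xFF.
P'[1]: 0x34 ⊕ 0x82 ⊕ 0xA7 = 0x11.
P'[2]: 0xE3 ⊕ 0x54 ⊕ 0x20 = 0x97.
P'[3]: 0x20 ⊕ 0x98 ⊕ 0x94 = 0x2C.
P'[4]: 0xE3 ⊕ 0x5A ⊕ 0xE9 = 0x50.

P'[0] = 0xFF, P'[1] = 0x11, P'[2] = 0x97, P'[3] = 0x2C, P'[4] = 0x50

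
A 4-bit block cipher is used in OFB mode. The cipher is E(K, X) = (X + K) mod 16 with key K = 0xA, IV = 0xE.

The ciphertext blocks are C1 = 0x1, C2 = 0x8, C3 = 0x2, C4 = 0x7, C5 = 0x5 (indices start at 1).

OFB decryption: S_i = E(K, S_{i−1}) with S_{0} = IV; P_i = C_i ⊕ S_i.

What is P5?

P1: S = E(K, 0xE) = 0x8; 0x1 ⊕ 0x8 = 0x9.
P2: S = E(K, 0x8) = 0x2; 0x8 ⊕ 0x2 = 0xA.
P3: S = E(K, 0x2) = 0xC; 0x2 ⊕ 0xC = 0xE.
P4: S = E(K, 0xC) = 0x6; 0x7 ⊕ 0x6 = 0x1.
P5: S = E(K, 0x6) = 0x0; 0x5 ⊕ 0x0 = 0x5.

P5 = 0x5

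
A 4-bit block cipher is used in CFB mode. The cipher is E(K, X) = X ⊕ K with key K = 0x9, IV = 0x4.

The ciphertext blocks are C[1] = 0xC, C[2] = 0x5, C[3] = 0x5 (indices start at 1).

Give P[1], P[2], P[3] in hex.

P[1] = 0x1, P[2] = 0x0, P[3] = 0x9

CFB decryption: P_i = C_i ⊕ E(K, C_{i−1}), with C_{0} = IV.
P[1]: E(K, 0x4) = 0xD; 0xC ⊕ 0xD = 0x1.
P[2]: E(K, 0xC) = 0x5; 0x5 ⊕ 0x5 = 0x0.
P[3]: E(K, 0x5) = 0xC; 0x5 ⊕ 0xC = 0x9.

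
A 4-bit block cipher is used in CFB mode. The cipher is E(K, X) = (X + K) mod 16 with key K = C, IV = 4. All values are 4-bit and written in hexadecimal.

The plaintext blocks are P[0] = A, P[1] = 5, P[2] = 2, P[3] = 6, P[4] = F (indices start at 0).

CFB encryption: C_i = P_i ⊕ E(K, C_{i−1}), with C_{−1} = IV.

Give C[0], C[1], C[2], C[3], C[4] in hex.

C[0]: E(K, 4) = 0; A ⊕ 0 = A.
C[1]: E(K, A) = 6; 5 ⊕ 6 = 3.
C[2]: E(K, 3) = F; 2 ⊕ F = D.
C[3]: E(K, D) = 9; 6 ⊕ 9 = F.
C[4]: E(K, F) = B; F ⊕ B = 4.

C[0] = A, C[1] = 3, C[2] = D, C[3] = F, C[4] = 4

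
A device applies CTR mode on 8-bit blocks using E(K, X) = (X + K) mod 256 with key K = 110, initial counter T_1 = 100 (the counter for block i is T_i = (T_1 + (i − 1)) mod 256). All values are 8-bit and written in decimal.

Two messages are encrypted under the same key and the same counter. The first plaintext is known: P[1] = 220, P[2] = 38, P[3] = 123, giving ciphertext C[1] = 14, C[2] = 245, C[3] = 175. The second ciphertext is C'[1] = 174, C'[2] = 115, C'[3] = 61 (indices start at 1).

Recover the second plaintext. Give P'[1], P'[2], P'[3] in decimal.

In CTR with a reused counter, both messages share the same keystream S_i, so C_i ⊕ C'_i = P_i ⊕ P'_i and thus P'_i = P_i ⊕ C_i ⊕ C'_i.
P'[1]: 220 ⊕ 14 ⊕ 174 = 124.
P'[2]: 38 ⊕ 245 ⊕ 115 = 160.
P'[3]: 123 ⊕ 175 ⊕ 61 = 233.

P'[1] = 124, P'[2] = 160, P'[3] = 233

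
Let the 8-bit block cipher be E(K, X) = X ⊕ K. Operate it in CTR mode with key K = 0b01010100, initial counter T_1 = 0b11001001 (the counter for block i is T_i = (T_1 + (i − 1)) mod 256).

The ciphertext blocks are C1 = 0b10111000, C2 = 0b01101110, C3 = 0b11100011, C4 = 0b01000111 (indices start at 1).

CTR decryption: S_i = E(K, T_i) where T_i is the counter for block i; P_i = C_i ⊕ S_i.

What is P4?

P4: T = 0b11001100, S = E(K, T) = 0b10011000; 0b01000111 ⊕ 0b10011000 = 0b11011111.

P4 = 0b11011111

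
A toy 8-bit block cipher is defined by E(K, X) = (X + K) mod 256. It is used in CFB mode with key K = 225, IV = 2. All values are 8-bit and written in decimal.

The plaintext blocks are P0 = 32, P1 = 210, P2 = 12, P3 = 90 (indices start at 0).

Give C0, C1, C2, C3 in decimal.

CFB encryption: C_i = P_i ⊕ E(K, C_{i−1}), with C_{−1} = IV.
C0: E(K, 2) = 227; 32 ⊕ 227 = 195.
C1: E(K, 195) = 164; 210 ⊕ 164 = 118.
C2: E(K, 118) = 87; 12 ⊕ 87 = 91.
C3: E(K, 91) = 60; 90 ⊕ 60 = 102.

C0 = 195, C1 = 118, C2 = 91, C3 = 102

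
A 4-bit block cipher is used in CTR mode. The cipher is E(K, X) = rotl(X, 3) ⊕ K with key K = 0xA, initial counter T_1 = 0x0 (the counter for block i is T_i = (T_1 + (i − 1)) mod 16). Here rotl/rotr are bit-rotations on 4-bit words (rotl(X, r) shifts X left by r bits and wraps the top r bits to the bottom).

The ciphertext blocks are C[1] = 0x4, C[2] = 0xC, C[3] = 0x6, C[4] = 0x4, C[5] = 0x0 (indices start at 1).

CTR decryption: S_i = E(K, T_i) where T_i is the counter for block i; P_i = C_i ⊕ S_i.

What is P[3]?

P[3]: T = 0x2, S = E(K, T) = 0xB; 0x6 ⊕ 0xB = 0xD.

P[3] = 0xD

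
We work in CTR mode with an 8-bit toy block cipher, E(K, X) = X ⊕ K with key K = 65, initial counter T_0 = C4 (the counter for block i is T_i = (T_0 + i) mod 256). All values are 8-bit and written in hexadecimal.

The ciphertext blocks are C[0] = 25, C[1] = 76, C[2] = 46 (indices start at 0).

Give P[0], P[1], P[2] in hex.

P[0] = 84, P[1] = D6, P[2] = E5

CTR decryption: S_i = E(K, T_i) where T_i is the counter for block i; P_i = C_i ⊕ S_i.
P[0]: T = C4, S = E(K, T) = A1; 25 ⊕ A1 = 84.
P[1]: T = C5, S = E(K, T) = A0; 76 ⊕ A0 = D6.
P[2]: T = C6, S = E(K, T) = A3; 46 ⊕ A3 = E5.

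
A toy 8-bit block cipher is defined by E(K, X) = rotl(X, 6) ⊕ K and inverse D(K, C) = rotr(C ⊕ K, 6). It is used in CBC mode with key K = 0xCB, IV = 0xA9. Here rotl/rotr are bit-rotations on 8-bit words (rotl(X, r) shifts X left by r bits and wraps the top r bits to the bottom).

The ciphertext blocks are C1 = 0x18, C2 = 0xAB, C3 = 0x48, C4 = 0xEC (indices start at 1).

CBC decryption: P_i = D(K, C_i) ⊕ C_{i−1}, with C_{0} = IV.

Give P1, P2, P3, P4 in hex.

P1 = 0xE6, P2 = 0x99, P3 = 0xA5, P4 = 0xD4

P1: D(K, 0x18) = 0x4F; 0x4F ⊕ 0xA9 = 0xE6.
P2: D(K, 0xAB) = 0x81; 0x81 ⊕ 0x18 = 0x99.
P3: D(K, 0x48) = 0x0E; 0x0E ⊕ 0xAB = 0xA5.
P4: D(K, 0xEC) = 0x9C; 0x9C ⊕ 0x48 = 0xD4.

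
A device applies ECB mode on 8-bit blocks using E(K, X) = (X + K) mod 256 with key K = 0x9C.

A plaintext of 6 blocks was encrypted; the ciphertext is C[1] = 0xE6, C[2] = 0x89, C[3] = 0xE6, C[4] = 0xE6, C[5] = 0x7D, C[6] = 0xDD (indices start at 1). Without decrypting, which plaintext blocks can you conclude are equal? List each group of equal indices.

P[1] = P[3] = P[4]

ECB encrypts each block independently with the same key, so equal ciphertext blocks imply equal plaintext blocks.
C[1] = C[3] = C[4] = 0xE6, so P[1] = P[3] = P[4].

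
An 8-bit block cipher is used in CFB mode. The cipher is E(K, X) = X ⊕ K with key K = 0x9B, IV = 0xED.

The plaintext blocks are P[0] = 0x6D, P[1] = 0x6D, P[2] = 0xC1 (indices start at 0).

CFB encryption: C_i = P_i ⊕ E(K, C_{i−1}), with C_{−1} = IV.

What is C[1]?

C[0]: E(K, 0xED) = 0x76; 0x6D ⊕ 0x76 = 0x1B.
C[1]: E(K, 0x1B) = 0x80; 0x6D ⊕ 0x80 = 0xED.

C[1] = 0xED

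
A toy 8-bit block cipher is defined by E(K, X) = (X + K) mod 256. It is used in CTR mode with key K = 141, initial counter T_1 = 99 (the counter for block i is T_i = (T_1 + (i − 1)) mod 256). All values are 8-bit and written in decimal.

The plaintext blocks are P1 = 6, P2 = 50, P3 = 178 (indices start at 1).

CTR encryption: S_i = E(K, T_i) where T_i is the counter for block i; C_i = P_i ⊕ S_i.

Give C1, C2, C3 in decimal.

C1 = 246, C2 = 195, C3 = 64

C1: T = 99, S = E(K, T) = 240; 6 ⊕ 240 = 246.
C2: T = 100, S = E(K, T) = 241; 50 ⊕ 241 = 195.
C3: T = 101, S = E(K, T) = 242; 178 ⊕ 242 = 64.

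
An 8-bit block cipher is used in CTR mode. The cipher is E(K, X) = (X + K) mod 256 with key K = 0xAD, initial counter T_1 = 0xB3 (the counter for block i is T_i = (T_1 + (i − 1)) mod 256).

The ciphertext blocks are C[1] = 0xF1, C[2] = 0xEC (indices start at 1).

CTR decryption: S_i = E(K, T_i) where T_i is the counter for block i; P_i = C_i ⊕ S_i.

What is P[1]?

P[1]: T = 0xB3, S = E(K, T) = 0x60; 0xF1 ⊕ 0x60 = 0x91.

P[1] = 0x91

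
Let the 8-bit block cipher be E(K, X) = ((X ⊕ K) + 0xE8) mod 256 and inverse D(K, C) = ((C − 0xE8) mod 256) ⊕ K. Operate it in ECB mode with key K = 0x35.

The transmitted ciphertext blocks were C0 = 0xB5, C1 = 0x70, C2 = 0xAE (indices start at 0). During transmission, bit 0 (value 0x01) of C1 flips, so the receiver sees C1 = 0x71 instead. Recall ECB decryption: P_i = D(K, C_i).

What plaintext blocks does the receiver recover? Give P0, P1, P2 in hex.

P0 = 0xF8, P1 = 0xBC, P2 = 0xF3

Only C1 changed, to 0x71. In ECB, a change in C_i affects only P_i. Decrypting the received ciphertext:
P0: D(K, 0xB5) = 0xF8.
P1: D(K, 0x71) = 0xBC.
P2: D(K, 0xAE) = 0xF3.
Blocks that differ from the original plaintext: P1.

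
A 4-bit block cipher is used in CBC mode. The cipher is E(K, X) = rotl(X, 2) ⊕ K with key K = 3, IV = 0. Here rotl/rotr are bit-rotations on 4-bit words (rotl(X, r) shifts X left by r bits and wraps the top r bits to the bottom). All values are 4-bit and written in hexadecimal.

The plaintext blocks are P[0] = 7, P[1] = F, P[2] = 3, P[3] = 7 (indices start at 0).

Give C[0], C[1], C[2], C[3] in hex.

CBC encryption: C_i = E(K, P_i ⊕ C_{i−1}), with C_{−1} = IV.
C[0]: P[0] ⊕ 0 = 7; E(K, 7) = E.
C[1]: P[1] ⊕ E = 1; E(K, 1) = 7.
C[2]: P[2] ⊕ 7 = 4; E(K, 4) = 2.
C[3]: P[3] ⊕ 2 = 5; E(K, 5) = 6.

C[0] = E, C[1] = 7, C[2] = 2, C[3] = 6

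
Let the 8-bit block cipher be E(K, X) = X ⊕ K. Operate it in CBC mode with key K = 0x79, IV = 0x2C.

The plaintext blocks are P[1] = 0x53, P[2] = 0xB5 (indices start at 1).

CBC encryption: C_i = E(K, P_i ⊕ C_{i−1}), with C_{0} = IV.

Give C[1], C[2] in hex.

C[1]: P[1] ⊕ 0x2C = 0x7F; E(K, 0x7F) = 0x06.
C[2]: P[2] ⊕ 0x06 = 0xB3; E(K, 0xB3) = 0xCA.

C[1] = 0x06, C[2] = 0xCA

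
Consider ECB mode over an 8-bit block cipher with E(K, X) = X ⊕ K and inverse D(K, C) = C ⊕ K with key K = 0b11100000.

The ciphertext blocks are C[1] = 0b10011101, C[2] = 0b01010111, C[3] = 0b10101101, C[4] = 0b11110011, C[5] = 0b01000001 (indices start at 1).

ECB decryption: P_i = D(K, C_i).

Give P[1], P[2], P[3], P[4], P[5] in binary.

P[1] = 0b01111101, P[2] = 0b10110111, P[3] = 0b01001101, P[4] = 0b00010011, P[5] = 0b10100001

P[1]: D(K, 0b10011101) = 0b01111101.
P[2]: D(K, 0b01010111) = 0b10110111.
P[3]: D(K, 0b10101101) = 0b01001101.
P[4]: D(K, 0b11110011) = 0b00010011.
P[5]: D(K, 0b01000001) = 0b10100001.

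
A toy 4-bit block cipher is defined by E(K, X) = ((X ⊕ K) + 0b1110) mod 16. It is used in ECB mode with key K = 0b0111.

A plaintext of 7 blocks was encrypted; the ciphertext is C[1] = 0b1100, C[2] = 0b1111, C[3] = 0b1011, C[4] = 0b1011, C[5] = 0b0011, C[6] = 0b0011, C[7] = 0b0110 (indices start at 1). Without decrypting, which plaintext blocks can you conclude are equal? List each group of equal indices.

P[3] = P[4]; P[5] = P[6]

ECB encrypts each block independently with the same key, so equal ciphertext blocks imply equal plaintext blocks.
C[3] = C[4] = 0b1011, so P[3] = P[4].
C[5] = C[6] = 0b0011, so P[5] = P[6].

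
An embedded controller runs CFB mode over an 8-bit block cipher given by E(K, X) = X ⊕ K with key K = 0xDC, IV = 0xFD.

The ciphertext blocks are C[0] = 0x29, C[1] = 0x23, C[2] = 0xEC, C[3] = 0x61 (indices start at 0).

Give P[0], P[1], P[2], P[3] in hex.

P[0] = 0x08, P[1] = 0xD6, P[2] = 0x13, P[3] = 0x51

CFB decryption: P_i = C_i ⊕ E(K, C_{i−1}), with C_{−1} = IV.
P[0]: E(K, 0xFD) = 0x21; 0x29 ⊕ 0x21 = 0x08.
P[1]: E(K, 0x29) = 0xF5; 0x23 ⊕ 0xF5 = 0xD6.
P[2]: E(K, 0x23) = 0xFF; 0xEC ⊕ 0xFF = 0x13.
P[3]: E(K, 0xEC) = 0x30; 0x61 ⊕ 0x30 = 0x51.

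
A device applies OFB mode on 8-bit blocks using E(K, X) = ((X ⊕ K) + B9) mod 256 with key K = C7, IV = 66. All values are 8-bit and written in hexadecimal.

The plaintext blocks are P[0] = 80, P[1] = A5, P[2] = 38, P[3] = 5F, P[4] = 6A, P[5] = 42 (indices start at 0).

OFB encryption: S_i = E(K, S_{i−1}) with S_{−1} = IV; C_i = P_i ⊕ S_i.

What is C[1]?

C[1] = F3

C[0]: S = E(K, 66) = 5A; 80 ⊕ 5A = DA.
C[1]: S = E(K, 5A) = 56; A5 ⊕ 56 = F3.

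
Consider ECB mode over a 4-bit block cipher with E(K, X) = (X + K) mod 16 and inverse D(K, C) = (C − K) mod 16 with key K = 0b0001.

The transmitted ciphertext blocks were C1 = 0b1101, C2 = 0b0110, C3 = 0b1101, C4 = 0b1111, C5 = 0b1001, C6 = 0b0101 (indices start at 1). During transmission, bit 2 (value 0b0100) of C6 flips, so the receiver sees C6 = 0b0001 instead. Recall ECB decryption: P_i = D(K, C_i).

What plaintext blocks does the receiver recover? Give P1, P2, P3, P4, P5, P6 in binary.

P1 = 0b1100, P2 = 0b0101, P3 = 0b1100, P4 = 0b1110, P5 = 0b1000, P6 = 0b0000

Only C6 changed, to 0b0001. In ECB, a change in C_i affects only P_i. Decrypting the received ciphertext:
P1: D(K, 0b1101) = 0b1100.
P2: D(K, 0b0110) = 0b0101.
P3: D(K, 0b1101) = 0b1100.
P4: D(K, 0b1111) = 0b1110.
P5: D(K, 0b1001) = 0b1000.
P6: D(K, 0b0001) = 0b0000.
Blocks that differ from the original plaintext: P6.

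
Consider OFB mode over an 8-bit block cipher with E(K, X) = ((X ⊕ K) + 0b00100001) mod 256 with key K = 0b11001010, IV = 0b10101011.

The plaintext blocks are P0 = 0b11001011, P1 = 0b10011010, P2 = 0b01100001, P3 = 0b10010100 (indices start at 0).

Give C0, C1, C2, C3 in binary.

C0 = 0b01001001, C1 = 0b11110011, C2 = 0b10100101, C3 = 0b10111011

OFB encryption: S_i = E(K, S_{i−1}) with S_{−1} = IV; C_i = P_i ⊕ S_i.
C0: S = E(K, 0b10101011) = 0b10000010; 0b11001011 ⊕ 0b10000010 = 0b01001001.
C1: S = E(K, 0b10000010) = 0b01101001; 0b10011010 ⊕ 0b01101001 = 0b11110011.
C2: S = E(K, 0b01101001) = 0b11000100; 0b01100001 ⊕ 0b11000100 = 0b10100101.
C3: S = E(K, 0b11000100) = 0b00101111; 0b10010100 ⊕ 0b00101111 = 0b10111011.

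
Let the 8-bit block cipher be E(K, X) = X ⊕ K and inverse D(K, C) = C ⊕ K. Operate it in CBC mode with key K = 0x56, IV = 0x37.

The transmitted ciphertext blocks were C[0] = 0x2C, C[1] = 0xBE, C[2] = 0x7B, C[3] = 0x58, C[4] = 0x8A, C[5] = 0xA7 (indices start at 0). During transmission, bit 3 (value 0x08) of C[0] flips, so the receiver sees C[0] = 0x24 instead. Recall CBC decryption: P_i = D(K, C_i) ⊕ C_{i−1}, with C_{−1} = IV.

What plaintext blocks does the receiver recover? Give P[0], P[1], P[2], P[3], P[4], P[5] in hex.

Only C[0] changed, to 0x24. In CBC, a change in C_i garbles P_i and flips the same bit in P_{i+1}. Decrypting the received ciphertext:
P[0]: D(K, 0x24) = 0x72; 0x72 ⊕ 0x37 = 0x45.
P[1]: D(K, 0xBE) = 0xE8; 0xE8 ⊕ 0x24 = 0xCC.
P[2]: D(K, 0x7B) = 0x2D; 0x2D ⊕ 0xBE = 0x93.
P[3]: D(K, 0x58) = 0x0E; 0x0E ⊕ 0x7B = 0x75.
P[4]: D(K, 0x8A) = 0xDC; 0xDC ⊕ 0x58 = 0x84.
P[5]: D(K, 0xA7) = 0xF1; 0xF1 ⊕ 0x8A = 0x7B.
Blocks that differ from the original plaintext: P[0], P[1].

P[0] = 0x45, P[1] = 0xCC, P[2] = 0x93, P[3] = 0x75, P[4] = 0x84, P[5] = 0x7B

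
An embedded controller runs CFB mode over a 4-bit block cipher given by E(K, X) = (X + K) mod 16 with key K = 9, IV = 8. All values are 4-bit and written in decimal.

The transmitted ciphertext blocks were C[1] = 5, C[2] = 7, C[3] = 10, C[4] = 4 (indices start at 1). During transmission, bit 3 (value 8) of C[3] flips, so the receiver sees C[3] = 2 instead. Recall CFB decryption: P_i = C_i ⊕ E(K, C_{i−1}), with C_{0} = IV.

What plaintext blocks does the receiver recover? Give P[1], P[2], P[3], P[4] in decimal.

P[1] = 4, P[2] = 9, P[3] = 2, P[4] = 15

Only C[3] changed, to 2. In CFB, a change in C_i flips the same bit in P_i and garbles P_{i+1}. Decrypting the received ciphertext:
P[1]: E(K, 8) = 1; 5 ⊕ 1 = 4.
P[2]: E(K, 5) = 14; 7 ⊕ 14 = 9.
P[3]: E(K, 7) = 0; 2 ⊕ 0 = 2.
P[4]: E(K, 2) = 11; 4 ⊕ 11 = 15.
Blocks that differ from the original plaintext: P[3], P[4].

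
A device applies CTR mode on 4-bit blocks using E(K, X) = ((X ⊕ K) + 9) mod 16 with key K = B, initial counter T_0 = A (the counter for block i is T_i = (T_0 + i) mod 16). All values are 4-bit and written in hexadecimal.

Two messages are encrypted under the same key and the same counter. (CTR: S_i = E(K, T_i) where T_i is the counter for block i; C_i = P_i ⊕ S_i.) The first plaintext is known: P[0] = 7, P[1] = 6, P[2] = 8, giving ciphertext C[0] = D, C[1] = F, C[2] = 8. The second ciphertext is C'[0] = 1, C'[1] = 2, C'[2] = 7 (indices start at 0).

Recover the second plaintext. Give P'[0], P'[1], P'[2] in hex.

In CTR with a reused counter, both messages share the same keystream S_i, so C_i ⊕ C'_i = P_i ⊕ P'_i and thus P'_i = P_i ⊕ C_i ⊕ C'_i.
P'[0]: 7 ⊕ D ⊕ 1 = B.
P'[1]: 6 ⊕ F ⊕ 2 = B.
P'[2]: 8 ⊕ 8 ⊕ 7 = 7.

P'[0] = B, P'[1] = B, P'[2] = 7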